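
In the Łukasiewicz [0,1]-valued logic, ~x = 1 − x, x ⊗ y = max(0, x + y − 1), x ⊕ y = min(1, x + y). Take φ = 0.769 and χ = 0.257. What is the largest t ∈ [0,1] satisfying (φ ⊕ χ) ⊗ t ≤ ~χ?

0.743

φ ⊕ χ = min(1, 0.769 + 0.257) = min(1, 1.026) = 1.000
So the left factor is φ ⊕ χ = 1.000.
~χ = 1 − 0.257 = 0.743
So the right-hand bound is ~χ = 0.743.
The residuum of the Łukasiewicz t-norm gives the supremum: min(1, 1 − 1.000 + 0.743).
1 − 1.000 + 0.743 = 0.743, so t = min(1, 0.743) = 0.743.
Check: 1.000 ⊗ 0.743 = max(0, 0.743) = 0.743 ≤ 0.743.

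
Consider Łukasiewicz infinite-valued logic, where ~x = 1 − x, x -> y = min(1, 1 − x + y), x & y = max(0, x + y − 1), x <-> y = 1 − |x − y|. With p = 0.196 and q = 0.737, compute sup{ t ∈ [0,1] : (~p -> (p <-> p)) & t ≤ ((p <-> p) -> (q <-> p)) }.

0.459

~p = 1 − 0.196 = 0.804
p <-> p = 1 − |0.196 − 0.196| = 1 − 0.000 = 1.000
~p -> (p <-> p) = min(1, 1 − 0.804 + 1.000) = min(1, 1.196) = 1.000
So the left factor is ~p -> (p <-> p) = 1.000.
q <-> p = 1 − |0.737 − 0.196| = 1 − 0.541 = 0.459
(p <-> p) -> (q <-> p) = min(1, 1 − 1.000 + 0.459) = min(1, 0.459) = 0.459
So the right-hand bound is (p <-> p) -> (q <-> p) = 0.459.
The residuum of the Łukasiewicz t-norm gives the supremum: min(1, 1 − 1.000 + 0.459).
1 − 1.000 + 0.459 = 0.459, so t = min(1, 0.459) = 0.459.
Check: 1.000 & 0.459 = max(0, 0.459) = 0.459 ≤ 0.459.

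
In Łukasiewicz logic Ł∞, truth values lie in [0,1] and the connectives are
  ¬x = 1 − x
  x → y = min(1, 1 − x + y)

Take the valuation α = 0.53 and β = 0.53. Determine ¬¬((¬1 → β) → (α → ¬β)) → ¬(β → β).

¬1 = 1 − 1.00 = 0.00
¬1 → β = min(1, 1 − 0.00 + 0.53) = min(1, 1.53) = 1.00
¬β = 1 − 0.53 = 0.47
α → ¬β = min(1, 1 − 0.53 + 0.47) = min(1, 0.94) = 0.94
(¬1 → β) → (α → ¬β) = min(1, 1 − 1.00 + 0.94) = min(1, 0.94) = 0.94
¬((¬1 → β) → (α → ¬β)) = 1 − 0.94 = 0.06
¬¬((¬1 → β) → (α → ¬β)) = 1 − 0.06 = 0.94
β → β = min(1, 1 − 0.53 + 0.53) = min(1, 1.00) = 1.00
¬(β → β) = 1 − 1.00 = 0.00
¬¬((¬1 → β) → (α → ¬β)) → ¬(β → β) = min(1, 1 − 0.94 + 0.00) = min(1, 0.06) = 0.06

0.06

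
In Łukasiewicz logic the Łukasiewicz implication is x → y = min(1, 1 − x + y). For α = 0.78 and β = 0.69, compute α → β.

0.91

α → β = min(1, 1 − 0.78 + 0.69) = min(1, 0.91) = 0.91
For comparison, the Gödel implication (1 if x ≤ y else y) would give 0.69.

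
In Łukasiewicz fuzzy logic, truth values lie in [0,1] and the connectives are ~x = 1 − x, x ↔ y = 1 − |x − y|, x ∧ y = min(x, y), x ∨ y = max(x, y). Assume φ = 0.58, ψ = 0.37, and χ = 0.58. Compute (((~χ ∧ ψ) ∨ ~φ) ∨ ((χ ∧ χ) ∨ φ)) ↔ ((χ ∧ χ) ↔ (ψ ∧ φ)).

~χ = 1 − 0.58 = 0.42
~χ ∧ ψ = min(0.42, 0.37) = 0.37
~φ = 1 − 0.58 = 0.42
(~χ ∧ ψ) ∨ ~φ = max(0.37, 0.42) = 0.42
χ ∧ χ = min(0.58, 0.58) = 0.58
(χ ∧ χ) ∨ φ = max(0.58, 0.58) = 0.58
((~χ ∧ ψ) ∨ ~φ) ∨ ((χ ∧ χ) ∨ φ) = max(0.42, 0.58) = 0.58
ψ ∧ φ = min(0.37, 0.58) = 0.37
(χ ∧ χ) ↔ (ψ ∧ φ) = 1 − |0.58 − 0.37| = 1 − 0.21 = 0.79
(((~χ ∧ ψ) ∨ ~φ) ∨ ((χ ∧ χ) ∨ φ)) ↔ ((χ ∧ χ) ↔ (ψ ∧ φ)) = 1 − |0.58 − 0.79| = 1 − 0.21 = 0.79

0.79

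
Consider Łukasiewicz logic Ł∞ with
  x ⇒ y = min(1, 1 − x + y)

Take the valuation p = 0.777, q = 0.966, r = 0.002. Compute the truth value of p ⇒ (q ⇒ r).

q ⇒ r = min(1, 1 − 0.966 + 0.002) = min(1, 0.036) = 0.036
p ⇒ (q ⇒ r) = min(1, 1 − 0.777 + 0.036) = min(1, 0.259) = 0.259

0.259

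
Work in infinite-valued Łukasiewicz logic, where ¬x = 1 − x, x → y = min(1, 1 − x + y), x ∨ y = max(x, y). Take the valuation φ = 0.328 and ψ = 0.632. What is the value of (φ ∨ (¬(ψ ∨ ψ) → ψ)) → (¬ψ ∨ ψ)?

ψ ∨ ψ = max(0.632, 0.632) = 0.632
¬(ψ ∨ ψ) = 1 − 0.632 = 0.368
¬(ψ ∨ ψ) → ψ = min(1, 1 − 0.368 + 0.632) = min(1, 1.264) = 1.000
φ ∨ (¬(ψ ∨ ψ) → ψ) = max(0.328, 1.000) = 1.000
¬ψ = 1 − 0.632 = 0.368
¬ψ ∨ ψ = max(0.368, 0.632) = 0.632
(φ ∨ (¬(ψ ∨ ψ) → ψ)) → (¬ψ ∨ ψ) = min(1, 1 − 1.000 + 0.632) = min(1, 0.632) = 0.632

0.632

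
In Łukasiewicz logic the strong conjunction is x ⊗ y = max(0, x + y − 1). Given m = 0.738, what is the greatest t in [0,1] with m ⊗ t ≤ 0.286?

The residuum of the Łukasiewicz t-norm gives the supremum: min(1, 1 − 0.738 + 0.286).
1 − 0.738 + 0.286 = 0.548, so t = min(1, 0.548) = 0.548.
Check: 0.738 ⊗ 0.548 = max(0, 0.286) = 0.286 ≤ 0.286.

0.548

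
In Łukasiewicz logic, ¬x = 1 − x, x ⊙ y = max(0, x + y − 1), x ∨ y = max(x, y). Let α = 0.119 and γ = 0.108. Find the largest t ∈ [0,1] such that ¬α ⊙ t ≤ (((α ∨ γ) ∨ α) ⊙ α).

0.119

¬α = 1 − 0.119 = 0.881
So the left factor is ¬α = 0.881.
α ∨ γ = max(0.119, 0.108) = 0.119
(α ∨ γ) ∨ α = max(0.119, 0.119) = 0.119
((α ∨ γ) ∨ α) ⊙ α = max(0, 0.119 + 0.119 − 1) = max(0, -0.762) = 0.000
So the right-hand bound is ((α ∨ γ) ∨ α) ⊙ α = 0.000.
The residuum of the Łukasiewicz t-norm gives the supremum: min(1, 1 − 0.881 + 0.000).
1 − 0.881 + 0.000 = 0.119, so t = min(1, 0.119) = 0.119.
Check: 0.881 ⊙ 0.119 = max(0, 0.000) = 0.000 ≤ 0.000.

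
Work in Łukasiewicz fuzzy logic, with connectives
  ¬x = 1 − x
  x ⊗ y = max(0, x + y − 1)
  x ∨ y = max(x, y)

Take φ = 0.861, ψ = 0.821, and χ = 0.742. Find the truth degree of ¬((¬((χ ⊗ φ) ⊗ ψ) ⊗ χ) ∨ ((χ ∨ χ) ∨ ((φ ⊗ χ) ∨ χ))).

χ ⊗ φ = max(0, 0.742 + 0.861 − 1) = max(0, 0.603) = 0.603
(χ ⊗ φ) ⊗ ψ = max(0, 0.603 + 0.821 − 1) = max(0, 0.424) = 0.424
¬((χ ⊗ φ) ⊗ ψ) = 1 − 0.424 = 0.576
¬((χ ⊗ φ) ⊗ ψ) ⊗ χ = max(0, 0.576 + 0.742 − 1) = max(0, 0.318) = 0.318
χ ∨ χ = max(0.742, 0.742) = 0.742
φ ⊗ χ = max(0, 0.861 + 0.742 − 1) = max(0, 0.603) = 0.603
(φ ⊗ χ) ∨ χ = max(0.603, 0.742) = 0.742
(χ ∨ χ) ∨ ((φ ⊗ χ) ∨ χ) = max(0.742, 0.742) = 0.742
(¬((χ ⊗ φ) ⊗ ψ) ⊗ χ) ∨ ((χ ∨ χ) ∨ ((φ ⊗ χ) ∨ χ)) = max(0.318, 0.742) = 0.742
¬((¬((χ ⊗ φ) ⊗ ψ) ⊗ χ) ∨ ((χ ∨ χ) ∨ ((φ ⊗ χ) ∨ χ))) = 1 − 0.742 = 0.258

0.258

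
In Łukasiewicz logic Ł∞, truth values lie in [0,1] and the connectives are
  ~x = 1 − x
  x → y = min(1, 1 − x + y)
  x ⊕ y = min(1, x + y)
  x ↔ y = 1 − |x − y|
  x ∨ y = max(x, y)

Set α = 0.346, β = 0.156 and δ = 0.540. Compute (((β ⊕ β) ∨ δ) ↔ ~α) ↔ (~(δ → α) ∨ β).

β ⊕ β = min(1, 0.156 + 0.156) = min(1, 0.312) = 0.312
(β ⊕ β) ∨ δ = max(0.312, 0.540) = 0.540
~α = 1 − 0.346 = 0.654
((β ⊕ β) ∨ δ) ↔ ~α = 1 − |0.540 − 0.654| = 1 − 0.114 = 0.886
δ → α = min(1, 1 − 0.540 + 0.346) = min(1, 0.806) = 0.806
~(δ → α) = 1 − 0.806 = 0.194
~(δ → α) ∨ β = max(0.194, 0.156) = 0.194
(((β ⊕ β) ∨ δ) ↔ ~α) ↔ (~(δ → α) ∨ β) = 1 − |0.886 − 0.194| = 1 − 0.692 = 0.308

0.308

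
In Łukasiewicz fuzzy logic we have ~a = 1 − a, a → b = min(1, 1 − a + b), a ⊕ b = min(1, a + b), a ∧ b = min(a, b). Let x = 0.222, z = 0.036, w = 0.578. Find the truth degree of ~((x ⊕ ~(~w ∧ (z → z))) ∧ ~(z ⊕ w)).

~w = 1 − 0.578 = 0.422
z → z = min(1, 1 − 0.036 + 0.036) = min(1, 1.000) = 1.000
~w ∧ (z → z) = min(0.422, 1.000) = 0.422
~(~w ∧ (z → z)) = 1 − 0.422 = 0.578
x ⊕ ~(~w ∧ (z → z)) = min(1, 0.222 + 0.578) = min(1, 0.800) = 0.800
z ⊕ w = min(1, 0.036 + 0.578) = min(1, 0.614) = 0.614
~(z ⊕ w) = 1 − 0.614 = 0.386
(x ⊕ ~(~w ∧ (z → z))) ∧ ~(z ⊕ w) = min(0.800, 0.386) = 0.386
~((x ⊕ ~(~w ∧ (z → z))) ∧ ~(z ⊕ w)) = 1 − 0.386 = 0.614

0.614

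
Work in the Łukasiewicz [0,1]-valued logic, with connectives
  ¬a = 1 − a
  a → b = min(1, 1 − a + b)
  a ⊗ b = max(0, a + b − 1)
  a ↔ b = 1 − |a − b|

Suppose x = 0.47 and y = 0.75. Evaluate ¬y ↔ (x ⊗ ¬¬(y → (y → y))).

¬y = 1 − 0.75 = 0.25
y → y = min(1, 1 − 0.75 + 0.75) = min(1, 1.00) = 1.00
y → (y → y) = min(1, 1 − 0.75 + 1.00) = min(1, 1.25) = 1.00
¬(y → (y → y)) = 1 − 1.00 = 0.00
¬¬(y → (y → y)) = 1 − 0.00 = 1.00
x ⊗ ¬¬(y → (y → y)) = max(0, 0.47 + 1.00 − 1) = max(0, 0.47) = 0.47
¬y ↔ (x ⊗ ¬¬(y → (y → y))) = 1 − |0.25 − 0.47| = 1 − 0.22 = 0.78

0.78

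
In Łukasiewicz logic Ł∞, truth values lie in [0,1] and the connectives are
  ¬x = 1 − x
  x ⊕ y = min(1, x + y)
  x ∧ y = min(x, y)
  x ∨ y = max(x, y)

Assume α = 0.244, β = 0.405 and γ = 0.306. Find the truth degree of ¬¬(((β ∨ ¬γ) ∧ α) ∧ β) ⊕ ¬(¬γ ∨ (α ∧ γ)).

0.550

¬γ = 1 − 0.306 = 0.694
β ∨ ¬γ = max(0.405, 0.694) = 0.694
(β ∨ ¬γ) ∧ α = min(0.694, 0.244) = 0.244
((β ∨ ¬γ) ∧ α) ∧ β = min(0.244, 0.405) = 0.244
¬(((β ∨ ¬γ) ∧ α) ∧ β) = 1 − 0.244 = 0.756
¬¬(((β ∨ ¬γ) ∧ α) ∧ β) = 1 − 0.756 = 0.244
α ∧ γ = min(0.244, 0.306) = 0.244
¬γ ∨ (α ∧ γ) = max(0.694, 0.244) = 0.694
¬(¬γ ∨ (α ∧ γ)) = 1 − 0.694 = 0.306
¬¬(((β ∨ ¬γ) ∧ α) ∧ β) ⊕ ¬(¬γ ∨ (α ∧ γ)) = min(1, 0.244 + 0.306) = min(1, 0.550) = 0.550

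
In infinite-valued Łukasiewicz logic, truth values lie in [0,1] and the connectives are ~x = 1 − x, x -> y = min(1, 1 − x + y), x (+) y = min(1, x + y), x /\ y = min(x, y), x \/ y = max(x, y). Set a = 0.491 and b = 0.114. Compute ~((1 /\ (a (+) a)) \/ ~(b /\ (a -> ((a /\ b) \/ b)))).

a (+) a = min(1, 0.491 + 0.491) = min(1, 0.982) = 0.982
1 /\ (a (+) a) = min(1.000, 0.982) = 0.982
a /\ b = min(0.491, 0.114) = 0.114
(a /\ b) \/ b = max(0.114, 0.114) = 0.114
a -> ((a /\ b) \/ b) = min(1, 1 − 0.491 + 0.114) = min(1, 0.623) = 0.623
b /\ (a -> ((a /\ b) \/ b)) = min(0.114, 0.623) = 0.114
~(b /\ (a -> ((a /\ b) \/ b))) = 1 − 0.114 = 0.886
(1 /\ (a (+) a)) \/ ~(b /\ (a -> ((a /\ b) \/ b))) = max(0.982, 0.886) = 0.982
~((1 /\ (a (+) a)) \/ ~(b /\ (a -> ((a /\ b) \/ b)))) = 1 − 0.982 = 0.018

0.018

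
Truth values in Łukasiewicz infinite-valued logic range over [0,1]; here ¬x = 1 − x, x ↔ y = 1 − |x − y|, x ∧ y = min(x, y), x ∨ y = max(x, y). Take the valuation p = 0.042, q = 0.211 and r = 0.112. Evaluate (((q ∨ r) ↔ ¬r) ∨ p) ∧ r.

0.112

q ∨ r = max(0.211, 0.112) = 0.211
¬r = 1 − 0.112 = 0.888
(q ∨ r) ↔ ¬r = 1 − |0.211 − 0.888| = 1 − 0.677 = 0.323
((q ∨ r) ↔ ¬r) ∨ p = max(0.323, 0.042) = 0.323
(((q ∨ r) ↔ ¬r) ∨ p) ∧ r = min(0.323, 0.112) = 0.112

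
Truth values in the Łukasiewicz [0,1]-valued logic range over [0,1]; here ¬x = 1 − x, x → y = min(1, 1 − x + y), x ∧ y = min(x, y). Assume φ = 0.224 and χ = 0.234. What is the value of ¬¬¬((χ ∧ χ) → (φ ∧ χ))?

χ ∧ χ = min(0.234, 0.234) = 0.234
φ ∧ χ = min(0.224, 0.234) = 0.224
(χ ∧ χ) → (φ ∧ χ) = min(1, 1 − 0.234 + 0.224) = min(1, 0.990) = 0.990
¬((χ ∧ χ) → (φ ∧ χ)) = 1 − 0.990 = 0.010
¬¬((χ ∧ χ) → (φ ∧ χ)) = 1 − 0.010 = 0.990
¬¬¬((χ ∧ χ) → (φ ∧ χ)) = 1 − 0.990 = 0.010

0.010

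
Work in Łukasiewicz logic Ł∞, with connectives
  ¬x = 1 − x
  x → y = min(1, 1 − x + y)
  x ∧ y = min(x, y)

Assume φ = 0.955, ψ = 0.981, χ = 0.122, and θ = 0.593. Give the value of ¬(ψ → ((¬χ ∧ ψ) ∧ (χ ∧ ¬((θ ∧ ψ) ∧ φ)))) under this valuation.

¬χ = 1 − 0.122 = 0.878
¬χ ∧ ψ = min(0.878, 0.981) = 0.878
θ ∧ ψ = min(0.593, 0.981) = 0.593
(θ ∧ ψ) ∧ φ = min(0.593, 0.955) = 0.593
¬((θ ∧ ψ) ∧ φ) = 1 − 0.593 = 0.407
χ ∧ ¬((θ ∧ ψ) ∧ φ) = min(0.122, 0.407) = 0.122
(¬χ ∧ ψ) ∧ (χ ∧ ¬((θ ∧ ψ) ∧ φ)) = min(0.878, 0.122) = 0.122
ψ → ((¬χ ∧ ψ) ∧ (χ ∧ ¬((θ ∧ ψ) ∧ φ))) = min(1, 1 − 0.981 + 0.122) = min(1, 0.141) = 0.141
¬(ψ → ((¬χ ∧ ψ) ∧ (χ ∧ ¬((θ ∧ ψ) ∧ φ)))) = 1 − 0.141 = 0.859

0.859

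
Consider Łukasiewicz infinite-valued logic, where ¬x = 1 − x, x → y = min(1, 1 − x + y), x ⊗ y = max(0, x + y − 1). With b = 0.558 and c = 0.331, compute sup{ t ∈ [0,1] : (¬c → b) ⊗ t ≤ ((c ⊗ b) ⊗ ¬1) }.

¬c = 1 − 0.331 = 0.669
¬c → b = min(1, 1 − 0.669 + 0.558) = min(1, 0.889) = 0.889
So the left factor is ¬c → b = 0.889.
c ⊗ b = max(0, 0.331 + 0.558 − 1) = max(0, -0.111) = 0.000
¬1 = 1 − 1.000 = 0.000
(c ⊗ b) ⊗ ¬1 = max(0, 0.000 + 0.000 − 1) = max(0, -1.000) = 0.000
So the right-hand bound is (c ⊗ b) ⊗ ¬1 = 0.000.
The residuum of the Łukasiewicz t-norm gives the supremum: min(1, 1 − 0.889 + 0.000).
1 − 0.889 + 0.000 = 0.111, so t = min(1, 0.111) = 0.111.
Check: 0.889 ⊗ 0.111 = max(0, 0.000) = 0.000 ≤ 0.000.

0.111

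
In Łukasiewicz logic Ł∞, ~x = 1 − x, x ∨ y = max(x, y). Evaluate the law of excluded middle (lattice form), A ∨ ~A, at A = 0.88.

~A = 1 − 0.88 = 0.12
A ∨ ~A = max(0.88, 0.12) = 0.88
(The value 0.88 < 1 shows this instance is not satisfied; not a Ł∞-tautology — its value is max(a, 1−a).)

0.88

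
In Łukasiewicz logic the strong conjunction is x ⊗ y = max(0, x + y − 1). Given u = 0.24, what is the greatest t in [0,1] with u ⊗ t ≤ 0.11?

The residuum of the Łukasiewicz t-norm gives the supremum: min(1, 1 − 0.24 + 0.11).
1 − 0.24 + 0.11 = 0.87, so t = min(1, 0.87) = 0.87.
Check: 0.24 ⊗ 0.87 = max(0, 0.11) = 0.11 ≤ 0.11.

0.87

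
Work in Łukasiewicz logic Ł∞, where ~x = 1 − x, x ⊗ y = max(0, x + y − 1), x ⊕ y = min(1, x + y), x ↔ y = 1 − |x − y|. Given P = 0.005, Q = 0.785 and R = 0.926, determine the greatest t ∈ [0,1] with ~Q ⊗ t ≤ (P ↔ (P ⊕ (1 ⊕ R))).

~Q = 1 − 0.785 = 0.215
So the left factor is ~Q = 0.215.
1 ⊕ R = min(1, 1.000 + 0.926) = min(1, 1.926) = 1.000
P ⊕ (1 ⊕ R) = min(1, 0.005 + 1.000) = min(1, 1.005) = 1.000
P ↔ (P ⊕ (1 ⊕ R)) = 1 − |0.005 − 1.000| = 1 − 0.995 = 0.005
So the right-hand bound is P ↔ (P ⊕ (1 ⊕ R)) = 0.005.
The residuum of the Łukasiewicz t-norm gives the supremum: min(1, 1 − 0.215 + 0.005).
1 − 0.215 + 0.005 = 0.790, so t = min(1, 0.790) = 0.790.
Check: 0.215 ⊗ 0.790 = max(0, 0.005) = 0.005 ≤ 0.005.

0.790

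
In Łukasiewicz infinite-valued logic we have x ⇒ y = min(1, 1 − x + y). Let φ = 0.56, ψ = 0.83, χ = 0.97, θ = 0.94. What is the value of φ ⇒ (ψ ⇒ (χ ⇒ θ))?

1.00

χ ⇒ θ = min(1, 1 − 0.97 + 0.94) = min(1, 0.97) = 0.97
ψ ⇒ (χ ⇒ θ) = min(1, 1 − 0.83 + 0.97) = min(1, 1.14) = 1.00
φ ⇒ (ψ ⇒ (χ ⇒ θ)) = min(1, 1 − 0.56 + 1.00) = min(1, 1.44) = 1.00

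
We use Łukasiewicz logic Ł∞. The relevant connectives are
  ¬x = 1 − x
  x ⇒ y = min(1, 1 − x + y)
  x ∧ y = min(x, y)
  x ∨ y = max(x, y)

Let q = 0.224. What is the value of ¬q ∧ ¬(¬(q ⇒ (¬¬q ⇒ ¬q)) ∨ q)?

0.776

¬q = 1 − 0.224 = 0.776
¬¬q = 1 − 0.776 = 0.224
¬¬q ⇒ ¬q = min(1, 1 − 0.224 + 0.776) = min(1, 1.552) = 1.000
q ⇒ (¬¬q ⇒ ¬q) = min(1, 1 − 0.224 + 1.000) = min(1, 1.776) = 1.000
¬(q ⇒ (¬¬q ⇒ ¬q)) = 1 − 1.000 = 0.000
¬(q ⇒ (¬¬q ⇒ ¬q)) ∨ q = max(0.000, 0.224) = 0.224
¬(¬(q ⇒ (¬¬q ⇒ ¬q)) ∨ q) = 1 − 0.224 = 0.776
¬q ∧ ¬(¬(q ⇒ (¬¬q ⇒ ¬q)) ∨ q) = min(0.776, 0.776) = 0.776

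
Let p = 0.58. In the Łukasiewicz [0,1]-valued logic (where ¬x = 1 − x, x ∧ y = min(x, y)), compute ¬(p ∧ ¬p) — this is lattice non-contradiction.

¬p = 1 − 0.58 = 0.42
p ∧ ¬p = min(0.58, 0.42) = 0.42
¬(p ∧ ¬p) = 1 − 0.42 = 0.58
(The value 0.58 < 1 shows this instance is not satisfied; not a Ł∞-tautology — its value is 1 − min(a, 1−a).)

0.58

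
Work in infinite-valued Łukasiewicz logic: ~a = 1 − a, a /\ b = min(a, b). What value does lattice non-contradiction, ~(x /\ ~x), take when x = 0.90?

~x = 1 − 0.90 = 0.10
x /\ ~x = min(0.90, 0.10) = 0.10
~(x /\ ~x) = 1 − 0.10 = 0.90
(The value 0.90 < 1 shows this instance is not satisfied; not a Ł∞-tautology — its value is 1 − min(a, 1−a).)

0.90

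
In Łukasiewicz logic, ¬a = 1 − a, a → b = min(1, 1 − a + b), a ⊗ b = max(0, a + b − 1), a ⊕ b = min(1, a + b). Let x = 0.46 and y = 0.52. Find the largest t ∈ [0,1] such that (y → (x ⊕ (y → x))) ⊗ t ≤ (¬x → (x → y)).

y → x = min(1, 1 − 0.52 + 0.46) = min(1, 0.94) = 0.94
x ⊕ (y → x) = min(1, 0.46 + 0.94) = min(1, 1.40) = 1.00
y → (x ⊕ (y → x)) = min(1, 1 − 0.52 + 1.00) = min(1, 1.48) = 1.00
So the left factor is y → (x ⊕ (y → x)) = 1.00.
¬x = 1 − 0.46 = 0.54
x → y = min(1, 1 − 0.46 + 0.52) = min(1, 1.06) = 1.00
¬x → (x → y) = min(1, 1 − 0.54 + 1.00) = min(1, 1.46) = 1.00
So the right-hand bound is ¬x → (x → y) = 1.00.
The residuum of the Łukasiewicz t-norm gives the supremum: min(1, 1 − 1.00 + 1.00).
1 − 1.00 + 1.00 = 1.00, so t = min(1, 1.00) = 1.00.
Check: 1.00 ⊗ 1.00 = max(0, 1.00) = 1.00 ≤ 1.00.

1.00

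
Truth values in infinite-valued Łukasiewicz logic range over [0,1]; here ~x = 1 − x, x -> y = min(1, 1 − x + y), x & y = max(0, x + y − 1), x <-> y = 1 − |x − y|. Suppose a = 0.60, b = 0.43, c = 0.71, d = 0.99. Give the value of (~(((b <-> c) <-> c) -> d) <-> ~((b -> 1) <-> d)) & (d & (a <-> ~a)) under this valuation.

b <-> c = 1 − |0.43 − 0.71| = 1 − 0.28 = 0.72
(b <-> c) <-> c = 1 − |0.72 − 0.71| = 1 − 0.01 = 0.99
((b <-> c) <-> c) -> d = min(1, 1 − 0.99 + 0.99) = min(1, 1.00) = 1.00
~(((b <-> c) <-> c) -> d) = 1 − 1.00 = 0.00
b -> 1 = min(1, 1 − 0.43 + 1.00) = min(1, 1.57) = 1.00
(b -> 1) <-> d = 1 − |1.00 − 0.99| = 1 − 0.01 = 0.99
~((b -> 1) <-> d) = 1 − 0.99 = 0.01
~(((b <-> c) <-> c) -> d) <-> ~((b -> 1) <-> d) = 1 − |0.00 − 0.01| = 1 − 0.01 = 0.99
~a = 1 − 0.60 = 0.40
a <-> ~a = 1 − |0.60 − 0.40| = 1 − 0.20 = 0.80
d & (a <-> ~a) = max(0, 0.99 + 0.80 − 1) = max(0, 0.79) = 0.79
(~(((b <-> c) <-> c) -> d) <-> ~((b -> 1) <-> d)) & (d & (a <-> ~a)) = max(0, 0.99 + 0.79 − 1) = max(0, 0.78) = 0.78

0.78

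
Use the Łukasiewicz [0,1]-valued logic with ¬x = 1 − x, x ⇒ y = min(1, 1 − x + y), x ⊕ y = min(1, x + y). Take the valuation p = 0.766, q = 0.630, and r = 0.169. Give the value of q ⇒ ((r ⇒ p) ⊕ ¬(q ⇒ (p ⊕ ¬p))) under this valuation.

1.000

r ⇒ p = min(1, 1 − 0.169 + 0.766) = min(1, 1.597) = 1.000
¬p = 1 − 0.766 = 0.234
p ⊕ ¬p = min(1, 0.766 + 0.234) = min(1, 1.000) = 1.000
q ⇒ (p ⊕ ¬p) = min(1, 1 − 0.630 + 1.000) = min(1, 1.370) = 1.000
¬(q ⇒ (p ⊕ ¬p)) = 1 − 1.000 = 0.000
(r ⇒ p) ⊕ ¬(q ⇒ (p ⊕ ¬p)) = min(1, 1.000 + 0.000) = min(1, 1.000) = 1.000
q ⇒ ((r ⇒ p) ⊕ ¬(q ⇒ (p ⊕ ¬p))) = min(1, 1 − 0.630 + 1.000) = min(1, 1.370) = 1.000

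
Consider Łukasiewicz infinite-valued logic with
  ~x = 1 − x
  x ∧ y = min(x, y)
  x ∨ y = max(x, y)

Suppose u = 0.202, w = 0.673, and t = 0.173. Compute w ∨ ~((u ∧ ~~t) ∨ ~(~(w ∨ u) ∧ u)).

~t = 1 − 0.173 = 0.827
~~t = 1 − 0.827 = 0.173
u ∧ ~~t = min(0.202, 0.173) = 0.173
w ∨ u = max(0.673, 0.202) = 0.673
~(w ∨ u) = 1 − 0.673 = 0.327
~(w ∨ u) ∧ u = min(0.327, 0.202) = 0.202
~(~(w ∨ u) ∧ u) = 1 − 0.202 = 0.798
(u ∧ ~~t) ∨ ~(~(w ∨ u) ∧ u) = max(0.173, 0.798) = 0.798
~((u ∧ ~~t) ∨ ~(~(w ∨ u) ∧ u)) = 1 − 0.798 = 0.202
w ∨ ~((u ∧ ~~t) ∨ ~(~(w ∨ u) ∧ u)) = max(0.673, 0.202) = 0.673

0.673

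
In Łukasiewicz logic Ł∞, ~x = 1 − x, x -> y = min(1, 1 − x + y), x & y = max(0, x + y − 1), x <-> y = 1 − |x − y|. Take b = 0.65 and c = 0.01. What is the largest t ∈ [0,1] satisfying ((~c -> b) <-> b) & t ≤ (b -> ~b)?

0.71

~c = 1 − 0.01 = 0.99
~c -> b = min(1, 1 − 0.99 + 0.65) = min(1, 0.66) = 0.66
(~c -> b) <-> b = 1 − |0.66 − 0.65| = 1 − 0.01 = 0.99
So the left factor is (~c -> b) <-> b = 0.99.
~b = 1 − 0.65 = 0.35
b -> ~b = min(1, 1 − 0.65 + 0.35) = min(1, 0.70) = 0.70
So the right-hand bound is b -> ~b = 0.70.
The residuum of the Łukasiewicz t-norm gives the supremum: min(1, 1 − 0.99 + 0.70).
1 − 0.99 + 0.70 = 0.71, so t = min(1, 0.71) = 0.71.
Check: 0.99 & 0.71 = max(0, 0.70) = 0.70 ≤ 0.70.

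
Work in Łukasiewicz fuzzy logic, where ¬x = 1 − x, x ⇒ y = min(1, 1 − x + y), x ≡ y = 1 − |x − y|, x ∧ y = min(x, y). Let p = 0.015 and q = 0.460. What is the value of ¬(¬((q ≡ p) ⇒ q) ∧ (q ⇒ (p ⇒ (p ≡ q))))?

0.905

q ≡ p = 1 − |0.460 − 0.015| = 1 − 0.445 = 0.555
(q ≡ p) ⇒ q = min(1, 1 − 0.555 + 0.460) = min(1, 0.905) = 0.905
¬((q ≡ p) ⇒ q) = 1 − 0.905 = 0.095
p ≡ q = 1 − |0.015 − 0.460| = 1 − 0.445 = 0.555
p ⇒ (p ≡ q) = min(1, 1 − 0.015 + 0.555) = min(1, 1.540) = 1.000
q ⇒ (p ⇒ (p ≡ q)) = min(1, 1 − 0.460 + 1.000) = min(1, 1.540) = 1.000
¬((q ≡ p) ⇒ q) ∧ (q ⇒ (p ⇒ (p ≡ q))) = min(0.095, 1.000) = 0.095
¬(¬((q ≡ p) ⇒ q) ∧ (q ⇒ (p ⇒ (p ≡ q)))) = 1 − 0.095 = 0.905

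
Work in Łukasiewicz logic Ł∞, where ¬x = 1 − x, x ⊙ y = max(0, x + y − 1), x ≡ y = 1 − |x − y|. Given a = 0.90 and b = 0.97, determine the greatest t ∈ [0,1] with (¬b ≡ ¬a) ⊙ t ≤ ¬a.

¬b = 1 − 0.97 = 0.03
¬a = 1 − 0.90 = 0.10
¬b ≡ ¬a = 1 − |0.03 − 0.10| = 1 − 0.07 = 0.93
So the left factor is ¬b ≡ ¬a = 0.93.
So the right-hand bound is ¬a = 0.10.
The residuum of the Łukasiewicz t-norm gives the supremum: min(1, 1 − 0.93 + 0.10).
1 − 0.93 + 0.10 = 0.17, so t = min(1, 0.17) = 0.17.
Check: 0.93 ⊙ 0.17 = max(0, 0.10) = 0.10 ≤ 0.10.

0.17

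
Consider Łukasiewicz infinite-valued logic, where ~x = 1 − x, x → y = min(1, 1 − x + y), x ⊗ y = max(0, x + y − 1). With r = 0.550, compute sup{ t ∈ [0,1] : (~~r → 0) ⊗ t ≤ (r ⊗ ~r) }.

~r = 1 − 0.550 = 0.450
~~r = 1 − 0.450 = 0.550
~~r → 0 = min(1, 1 − 0.550 + 0.000) = min(1, 0.450) = 0.450
So the left factor is ~~r → 0 = 0.450.
r ⊗ ~r = max(0, 0.550 + 0.450 − 1) = max(0, 0.000) = 0.000
So the right-hand bound is r ⊗ ~r = 0.000.
The residuum of the Łukasiewicz t-norm gives the supremum: min(1, 1 − 0.450 + 0.000).
1 − 0.450 + 0.000 = 0.550, so t = min(1, 0.550) = 0.550.
Check: 0.450 ⊗ 0.550 = max(0, 0.000) = 0.000 ≤ 0.000.

0.550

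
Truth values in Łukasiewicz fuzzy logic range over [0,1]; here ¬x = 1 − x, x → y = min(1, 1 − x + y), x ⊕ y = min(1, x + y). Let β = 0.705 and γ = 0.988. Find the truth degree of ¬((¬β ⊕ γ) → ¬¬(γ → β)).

¬β = 1 − 0.705 = 0.295
¬β ⊕ γ = min(1, 0.295 + 0.988) = min(1, 1.283) = 1.000
γ → β = min(1, 1 − 0.988 + 0.705) = min(1, 0.717) = 0.717
¬(γ → β) = 1 − 0.717 = 0.283
¬¬(γ → β) = 1 − 0.283 = 0.717
(¬β ⊕ γ) → ¬¬(γ → β) = min(1, 1 − 1.000 + 0.717) = min(1, 0.717) = 0.717
¬((¬β ⊕ γ) → ¬¬(γ → β)) = 1 − 0.717 = 0.283

0.283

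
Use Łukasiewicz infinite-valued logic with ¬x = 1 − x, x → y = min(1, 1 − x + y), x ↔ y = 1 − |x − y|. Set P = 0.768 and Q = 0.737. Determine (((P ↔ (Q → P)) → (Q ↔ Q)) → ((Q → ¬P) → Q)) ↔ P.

Q → P = min(1, 1 − 0.737 + 0.768) = min(1, 1.031) = 1.000
P ↔ (Q → P) = 1 − |0.768 − 1.000| = 1 − 0.232 = 0.768
Q ↔ Q = 1 − |0.737 − 0.737| = 1 − 0.000 = 1.000
(P ↔ (Q → P)) → (Q ↔ Q) = min(1, 1 − 0.768 + 1.000) = min(1, 1.232) = 1.000
¬P = 1 − 0.768 = 0.232
Q → ¬P = min(1, 1 − 0.737 + 0.232) = min(1, 0.495) = 0.495
(Q → ¬P) → Q = min(1, 1 − 0.495 + 0.737) = min(1, 1.242) = 1.000
((P ↔ (Q → P)) → (Q ↔ Q)) → ((Q → ¬P) → Q) = min(1, 1 − 1.000 + 1.000) = min(1, 1.000) = 1.000
(((P ↔ (Q → P)) → (Q ↔ Q)) → ((Q → ¬P) → Q)) ↔ P = 1 − |1.000 − 0.768| = 1 − 0.232 = 0.768

0.768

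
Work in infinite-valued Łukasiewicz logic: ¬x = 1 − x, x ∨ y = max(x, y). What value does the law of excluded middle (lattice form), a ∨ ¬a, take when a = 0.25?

0.75

¬a = 1 − 0.25 = 0.75
a ∨ ¬a = max(0.25, 0.75) = 0.75
(The value 0.75 < 1 shows this instance is not satisfied; not a Ł∞-tautology — its value is max(a, 1−a).)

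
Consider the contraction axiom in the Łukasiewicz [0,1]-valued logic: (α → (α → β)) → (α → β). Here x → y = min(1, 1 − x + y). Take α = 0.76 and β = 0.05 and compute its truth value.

0.76

α → β = min(1, 1 − 0.76 + 0.05) = min(1, 0.29) = 0.29
α → (α → β) = min(1, 1 − 0.76 + 0.29) = min(1, 0.53) = 0.53
(α → (α → β)) → (α → β) = min(1, 1 − 0.53 + 0.29) = min(1, 0.76) = 0.76
(The value 0.76 < 1 shows this instance is not satisfied; fails in Ł∞ (the t-norm is not idempotent).)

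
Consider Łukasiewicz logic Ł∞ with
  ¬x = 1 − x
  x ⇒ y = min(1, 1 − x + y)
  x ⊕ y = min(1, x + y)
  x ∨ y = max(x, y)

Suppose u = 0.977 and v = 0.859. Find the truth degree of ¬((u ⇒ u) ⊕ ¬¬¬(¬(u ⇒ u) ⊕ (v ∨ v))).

u ⇒ u = min(1, 1 − 0.977 + 0.977) = min(1, 1.000) = 1.000
¬(u ⇒ u) = 1 − 1.000 = 0.000
v ∨ v = max(0.859, 0.859) = 0.859
¬(u ⇒ u) ⊕ (v ∨ v) = min(1, 0.000 + 0.859) = min(1, 0.859) = 0.859
¬(¬(u ⇒ u) ⊕ (v ∨ v)) = 1 − 0.859 = 0.141
¬¬(¬(u ⇒ u) ⊕ (v ∨ v)) = 1 − 0.141 = 0.859
¬¬¬(¬(u ⇒ u) ⊕ (v ∨ v)) = 1 − 0.859 = 0.141
(u ⇒ u) ⊕ ¬¬¬(¬(u ⇒ u) ⊕ (v ∨ v)) = min(1, 1.000 + 0.141) = min(1, 1.141) = 1.000
¬((u ⇒ u) ⊕ ¬¬¬(¬(u ⇒ u) ⊕ (v ∨ v))) = 1 − 1.000 = 0.000

0.000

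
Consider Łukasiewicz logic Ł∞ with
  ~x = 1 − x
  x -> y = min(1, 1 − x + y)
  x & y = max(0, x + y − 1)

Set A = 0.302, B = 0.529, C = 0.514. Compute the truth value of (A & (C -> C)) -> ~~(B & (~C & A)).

0.698

C -> C = min(1, 1 − 0.514 + 0.514) = min(1, 1.000) = 1.000
A & (C -> C) = max(0, 0.302 + 1.000 − 1) = max(0, 0.302) = 0.302
~C = 1 − 0.514 = 0.486
~C & A = max(0, 0.486 + 0.302 − 1) = max(0, -0.212) = 0.000
B & (~C & A) = max(0, 0.529 + 0.000 − 1) = max(0, -0.471) = 0.000
~(B & (~C & A)) = 1 − 0.000 = 1.000
~~(B & (~C & A)) = 1 − 1.000 = 0.000
(A & (C -> C)) -> ~~(B & (~C & A)) = min(1, 1 − 0.302 + 0.000) = min(1, 0.698) = 0.698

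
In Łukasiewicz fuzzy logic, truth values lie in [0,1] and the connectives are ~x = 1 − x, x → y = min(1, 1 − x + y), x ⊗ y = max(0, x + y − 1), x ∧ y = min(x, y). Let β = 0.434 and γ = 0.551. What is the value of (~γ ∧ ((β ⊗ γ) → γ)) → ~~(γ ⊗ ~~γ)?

0.653

~γ = 1 − 0.551 = 0.449
β ⊗ γ = max(0, 0.434 + 0.551 − 1) = max(0, -0.015) = 0.000
(β ⊗ γ) → γ = min(1, 1 − 0.000 + 0.551) = min(1, 1.551) = 1.000
~γ ∧ ((β ⊗ γ) → γ) = min(0.449, 1.000) = 0.449
~~γ = 1 − 0.449 = 0.551
γ ⊗ ~~γ = max(0, 0.551 + 0.551 − 1) = max(0, 0.102) = 0.102
~(γ ⊗ ~~γ) = 1 − 0.102 = 0.898
~~(γ ⊗ ~~γ) = 1 − 0.898 = 0.102
(~γ ∧ ((β ⊗ γ) → γ)) → ~~(γ ⊗ ~~γ) = min(1, 1 − 0.449 + 0.102) = min(1, 0.653) = 0.653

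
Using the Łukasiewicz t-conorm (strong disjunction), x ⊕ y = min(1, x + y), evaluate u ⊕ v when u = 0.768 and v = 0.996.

1.000

u ⊕ v = min(1, 0.768 + 0.996) = min(1, 1.764) = 1.000
For comparison, the Gödel t-conorm max(x, y) would give 0.996.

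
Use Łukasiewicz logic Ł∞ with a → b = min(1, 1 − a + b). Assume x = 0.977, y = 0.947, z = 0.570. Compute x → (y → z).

y → z = min(1, 1 − 0.947 + 0.570) = min(1, 0.623) = 0.623
x → (y → z) = min(1, 1 − 0.977 + 0.623) = min(1, 0.646) = 0.646

0.646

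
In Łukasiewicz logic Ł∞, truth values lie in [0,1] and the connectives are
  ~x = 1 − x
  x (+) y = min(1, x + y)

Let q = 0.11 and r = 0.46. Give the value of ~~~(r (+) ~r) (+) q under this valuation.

~r = 1 − 0.46 = 0.54
r (+) ~r = min(1, 0.46 + 0.54) = min(1, 1.00) = 1.00
~(r (+) ~r) = 1 − 1.00 = 0.00
~~(r (+) ~r) = 1 − 0.00 = 1.00
~~~(r (+) ~r) = 1 − 1.00 = 0.00
~~~(r (+) ~r) (+) q = min(1, 0.00 + 0.11) = min(1, 0.11) = 0.11

0.11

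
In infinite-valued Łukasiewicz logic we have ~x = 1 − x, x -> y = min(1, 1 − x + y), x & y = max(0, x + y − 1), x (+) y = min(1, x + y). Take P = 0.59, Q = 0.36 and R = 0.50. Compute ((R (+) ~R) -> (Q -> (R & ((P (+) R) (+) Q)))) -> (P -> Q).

0.77

~R = 1 − 0.50 = 0.50
R (+) ~R = min(1, 0.50 + 0.50) = min(1, 1.00) = 1.00
P (+) R = min(1, 0.59 + 0.50) = min(1, 1.09) = 1.00
(P (+) R) (+) Q = min(1, 1.00 + 0.36) = min(1, 1.36) = 1.00
R & ((P (+) R) (+) Q) = max(0, 0.50 + 1.00 − 1) = max(0, 0.50) = 0.50
Q -> (R & ((P (+) R) (+) Q)) = min(1, 1 − 0.36 + 0.50) = min(1, 1.14) = 1.00
(R (+) ~R) -> (Q -> (R & ((P (+) R) (+) Q))) = min(1, 1 − 1.00 + 1.00) = min(1, 1.00) = 1.00
P -> Q = min(1, 1 − 0.59 + 0.36) = min(1, 0.77) = 0.77
((R (+) ~R) -> (Q -> (R & ((P (+) R) (+) Q)))) -> (P -> Q) = min(1, 1 − 1.00 + 0.77) = min(1, 0.77) = 0.77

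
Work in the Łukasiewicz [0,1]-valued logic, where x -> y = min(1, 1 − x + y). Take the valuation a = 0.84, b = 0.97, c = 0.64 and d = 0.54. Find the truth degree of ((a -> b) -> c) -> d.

0.90

a -> b = min(1, 1 − 0.84 + 0.97) = min(1, 1.13) = 1.00
(a -> b) -> c = min(1, 1 − 1.00 + 0.64) = min(1, 0.64) = 0.64
((a -> b) -> c) -> d = min(1, 1 − 0.64 + 0.54) = min(1, 0.90) = 0.90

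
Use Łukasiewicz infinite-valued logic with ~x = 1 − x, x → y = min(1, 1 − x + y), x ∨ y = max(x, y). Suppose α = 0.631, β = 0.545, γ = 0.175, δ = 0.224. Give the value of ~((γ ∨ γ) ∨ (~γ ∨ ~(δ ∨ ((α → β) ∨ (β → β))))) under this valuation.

0.175

γ ∨ γ = max(0.175, 0.175) = 0.175
~γ = 1 − 0.175 = 0.825
α → β = min(1, 1 − 0.631 + 0.545) = min(1, 0.914) = 0.914
β → β = min(1, 1 − 0.545 + 0.545) = min(1, 1.000) = 1.000
(α → β) ∨ (β → β) = max(0.914, 1.000) = 1.000
δ ∨ ((α → β) ∨ (β → β)) = max(0.224, 1.000) = 1.000
~(δ ∨ ((α → β) ∨ (β → β))) = 1 − 1.000 = 0.000
~γ ∨ ~(δ ∨ ((α → β) ∨ (β → β))) = max(0.825, 0.000) = 0.825
(γ ∨ γ) ∨ (~γ ∨ ~(δ ∨ ((α → β) ∨ (β → β)))) = max(0.175, 0.825) = 0.825
~((γ ∨ γ) ∨ (~γ ∨ ~(δ ∨ ((α → β) ∨ (β → β))))) = 1 − 0.825 = 0.175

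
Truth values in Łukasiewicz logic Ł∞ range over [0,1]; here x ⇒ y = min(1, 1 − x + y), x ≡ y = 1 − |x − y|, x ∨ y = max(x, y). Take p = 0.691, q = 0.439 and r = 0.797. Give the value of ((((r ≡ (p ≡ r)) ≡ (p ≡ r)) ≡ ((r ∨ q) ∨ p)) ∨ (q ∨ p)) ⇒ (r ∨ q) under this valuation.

0.991

p ≡ r = 1 − |0.691 − 0.797| = 1 − 0.106 = 0.894
r ≡ (p ≡ r) = 1 − |0.797 − 0.894| = 1 − 0.097 = 0.903
(r ≡ (p ≡ r)) ≡ (p ≡ r) = 1 − |0.903 − 0.894| = 1 − 0.009 = 0.991
r ∨ q = max(0.797, 0.439) = 0.797
(r ∨ q) ∨ p = max(0.797, 0.691) = 0.797
((r ≡ (p ≡ r)) ≡ (p ≡ r)) ≡ ((r ∨ q) ∨ p) = 1 − |0.991 − 0.797| = 1 − 0.194 = 0.806
q ∨ p = max(0.439, 0.691) = 0.691
(((r ≡ (p ≡ r)) ≡ (p ≡ r)) ≡ ((r ∨ q) ∨ p)) ∨ (q ∨ p) = max(0.806, 0.691) = 0.806
((((r ≡ (p ≡ r)) ≡ (p ≡ r)) ≡ ((r ∨ q) ∨ p)) ∨ (q ∨ p)) ⇒ (r ∨ q) = min(1, 1 − 0.806 + 0.797) = min(1, 0.991) = 0.991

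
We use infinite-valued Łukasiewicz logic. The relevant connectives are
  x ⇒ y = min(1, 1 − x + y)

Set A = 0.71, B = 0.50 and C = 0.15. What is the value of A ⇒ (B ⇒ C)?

B ⇒ C = min(1, 1 − 0.50 + 0.15) = min(1, 0.65) = 0.65
A ⇒ (B ⇒ C) = min(1, 1 − 0.71 + 0.65) = min(1, 0.94) = 0.94

0.94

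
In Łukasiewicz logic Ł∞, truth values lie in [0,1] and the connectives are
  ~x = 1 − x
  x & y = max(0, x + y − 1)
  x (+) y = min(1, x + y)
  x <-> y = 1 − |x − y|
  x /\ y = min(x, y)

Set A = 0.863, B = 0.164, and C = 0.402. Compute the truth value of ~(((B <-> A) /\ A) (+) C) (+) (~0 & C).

B <-> A = 1 − |0.164 − 0.863| = 1 − 0.699 = 0.301
(B <-> A) /\ A = min(0.301, 0.863) = 0.301
((B <-> A) /\ A) (+) C = min(1, 0.301 + 0.402) = min(1, 0.703) = 0.703
~(((B <-> A) /\ A) (+) C) = 1 − 0.703 = 0.297
~0 = 1 − 0.000 = 1.000
~0 & C = max(0, 1.000 + 0.402 − 1) = max(0, 0.402) = 0.402
~(((B <-> A) /\ A) (+) C) (+) (~0 & C) = min(1, 0.297 + 0.402) = min(1, 0.699) = 0.699

0.699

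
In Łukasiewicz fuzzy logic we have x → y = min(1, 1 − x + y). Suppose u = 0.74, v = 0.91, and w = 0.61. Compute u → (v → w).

0.96

v → w = min(1, 1 − 0.91 + 0.61) = min(1, 0.70) = 0.70
u → (v → w) = min(1, 1 − 0.74 + 0.70) = min(1, 0.96) = 0.96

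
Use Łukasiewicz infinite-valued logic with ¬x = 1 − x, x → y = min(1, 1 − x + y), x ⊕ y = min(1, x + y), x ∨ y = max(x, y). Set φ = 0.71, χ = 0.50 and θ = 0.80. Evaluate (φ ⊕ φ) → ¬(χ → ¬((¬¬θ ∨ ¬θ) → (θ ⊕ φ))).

0.50

φ ⊕ φ = min(1, 0.71 + 0.71) = min(1, 1.42) = 1.00
¬θ = 1 − 0.80 = 0.20
¬¬θ = 1 − 0.20 = 0.80
¬¬θ ∨ ¬θ = max(0.80, 0.20) = 0.80
θ ⊕ φ = min(1, 0.80 + 0.71) = min(1, 1.51) = 1.00
(¬¬θ ∨ ¬θ) → (θ ⊕ φ) = min(1, 1 − 0.80 + 1.00) = min(1, 1.20) = 1.00
¬((¬¬θ ∨ ¬θ) → (θ ⊕ φ)) = 1 − 1.00 = 0.00
χ → ¬((¬¬θ ∨ ¬θ) → (θ ⊕ φ)) = min(1, 1 − 0.50 + 0.00) = min(1, 0.50) = 0.50
¬(χ → ¬((¬¬θ ∨ ¬θ) → (θ ⊕ φ))) = 1 − 0.50 = 0.50
(φ ⊕ φ) → ¬(χ → ¬((¬¬θ ∨ ¬θ) → (θ ⊕ φ))) = min(1, 1 − 1.00 + 0.50) = min(1, 0.50) = 0.50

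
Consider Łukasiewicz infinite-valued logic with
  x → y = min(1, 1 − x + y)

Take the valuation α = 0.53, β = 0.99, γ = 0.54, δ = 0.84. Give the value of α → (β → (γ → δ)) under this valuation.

γ → δ = min(1, 1 − 0.54 + 0.84) = min(1, 1.30) = 1.00
β → (γ → δ) = min(1, 1 − 0.99 + 1.00) = min(1, 1.01) = 1.00
α → (β → (γ → δ)) = min(1, 1 − 0.53 + 1.00) = min(1, 1.47) = 1.00

1.00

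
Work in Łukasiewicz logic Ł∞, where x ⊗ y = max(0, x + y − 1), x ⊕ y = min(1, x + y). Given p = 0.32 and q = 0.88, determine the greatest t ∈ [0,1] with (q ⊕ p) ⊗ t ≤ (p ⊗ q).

q ⊕ p = min(1, 0.88 + 0.32) = min(1, 1.20) = 1.00
So the left factor is q ⊕ p = 1.00.
p ⊗ q = max(0, 0.32 + 0.88 − 1) = max(0, 0.20) = 0.20
So the right-hand bound is p ⊗ q = 0.20.
The residuum of the Łukasiewicz t-norm gives the supremum: min(1, 1 − 1.00 + 0.20).
1 − 1.00 + 0.20 = 0.20, so t = min(1, 0.20) = 0.20.
Check: 1.00 ⊗ 0.20 = max(0, 0.20) = 0.20 ≤ 0.20.

0.20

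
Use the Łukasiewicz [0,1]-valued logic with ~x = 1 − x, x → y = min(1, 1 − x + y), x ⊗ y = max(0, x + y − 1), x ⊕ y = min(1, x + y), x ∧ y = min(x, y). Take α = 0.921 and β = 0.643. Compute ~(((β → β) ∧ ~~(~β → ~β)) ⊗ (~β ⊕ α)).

β → β = min(1, 1 − 0.643 + 0.643) = min(1, 1.000) = 1.000
~β = 1 − 0.643 = 0.357
~β → ~β = min(1, 1 − 0.357 + 0.357) = min(1, 1.000) = 1.000
~(~β → ~β) = 1 − 1.000 = 0.000
~~(~β → ~β) = 1 − 0.000 = 1.000
(β → β) ∧ ~~(~β → ~β) = min(1.000, 1.000) = 1.000
~β ⊕ α = min(1, 0.357 + 0.921) = min(1, 1.278) = 1.000
((β → β) ∧ ~~(~β → ~β)) ⊗ (~β ⊕ α) = max(0, 1.000 + 1.000 − 1) = max(0, 1.000) = 1.000
~(((β → β) ∧ ~~(~β → ~β)) ⊗ (~β ⊕ α)) = 1 − 1.000 = 0.000

0.000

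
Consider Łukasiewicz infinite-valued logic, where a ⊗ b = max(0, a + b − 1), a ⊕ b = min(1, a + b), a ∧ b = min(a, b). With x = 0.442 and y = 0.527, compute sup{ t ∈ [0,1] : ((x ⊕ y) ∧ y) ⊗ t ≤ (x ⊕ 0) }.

x ⊕ y = min(1, 0.442 + 0.527) = min(1, 0.969) = 0.969
(x ⊕ y) ∧ y = min(0.969, 0.527) = 0.527
So the left factor is (x ⊕ y) ∧ y = 0.527.
x ⊕ 0 = min(1, 0.442 + 0.000) = min(1, 0.442) = 0.442
So the right-hand bound is x ⊕ 0 = 0.442.
The residuum of the Łukasiewicz t-norm gives the supremum: min(1, 1 − 0.527 + 0.442).
1 − 0.527 + 0.442 = 0.915, so t = min(1, 0.915) = 0.915.
Check: 0.527 ⊗ 0.915 = max(0, 0.442) = 0.442 ≤ 0.442.

0.915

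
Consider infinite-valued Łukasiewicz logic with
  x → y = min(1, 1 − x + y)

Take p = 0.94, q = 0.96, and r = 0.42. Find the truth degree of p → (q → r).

0.52

q → r = min(1, 1 − 0.96 + 0.42) = min(1, 0.46) = 0.46
p → (q → r) = min(1, 1 − 0.94 + 0.46) = min(1, 0.52) = 0.52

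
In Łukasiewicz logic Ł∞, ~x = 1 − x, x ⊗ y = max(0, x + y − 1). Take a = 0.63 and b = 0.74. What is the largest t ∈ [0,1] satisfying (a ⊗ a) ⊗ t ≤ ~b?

a ⊗ a = max(0, 0.63 + 0.63 − 1) = max(0, 0.26) = 0.26
So the left factor is a ⊗ a = 0.26.
~b = 1 − 0.74 = 0.26
So the right-hand bound is ~b = 0.26.
The residuum of the Łukasiewicz t-norm gives the supremum: min(1, 1 − 0.26 + 0.26).
1 − 0.26 + 0.26 = 1.00, so t = min(1, 1.00) = 1.00.
Check: 0.26 ⊗ 1.00 = max(0, 0.26) = 0.26 ≤ 0.26.

1.00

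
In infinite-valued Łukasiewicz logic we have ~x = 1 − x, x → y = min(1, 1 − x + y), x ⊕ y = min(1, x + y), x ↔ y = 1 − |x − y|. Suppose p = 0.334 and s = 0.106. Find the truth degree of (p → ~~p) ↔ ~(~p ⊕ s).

~p = 1 − 0.334 = 0.666
~~p = 1 − 0.666 = 0.334
p → ~~p = min(1, 1 − 0.334 + 0.334) = min(1, 1.000) = 1.000
~p ⊕ s = min(1, 0.666 + 0.106) = min(1, 0.772) = 0.772
~(~p ⊕ s) = 1 − 0.772 = 0.228
(p → ~~p) ↔ ~(~p ⊕ s) = 1 − |1.000 − 0.228| = 1 − 0.772 = 0.228

0.228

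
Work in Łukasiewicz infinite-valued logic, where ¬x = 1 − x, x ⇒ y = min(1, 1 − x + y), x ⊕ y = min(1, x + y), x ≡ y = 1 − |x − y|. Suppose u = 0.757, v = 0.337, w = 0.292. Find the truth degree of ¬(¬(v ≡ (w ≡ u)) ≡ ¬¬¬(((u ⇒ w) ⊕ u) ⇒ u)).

w ≡ u = 1 − |0.292 − 0.757| = 1 − 0.465 = 0.535
v ≡ (w ≡ u) = 1 − |0.337 − 0.535| = 1 − 0.198 = 0.802
¬(v ≡ (w ≡ u)) = 1 − 0.802 = 0.198
u ⇒ w = min(1, 1 − 0.757 + 0.292) = min(1, 0.535) = 0.535
(u ⇒ w) ⊕ u = min(1, 0.535 + 0.757) = min(1, 1.292) = 1.000
((u ⇒ w) ⊕ u) ⇒ u = min(1, 1 − 1.000 + 0.757) = min(1, 0.757) = 0.757
¬(((u ⇒ w) ⊕ u) ⇒ u) = 1 − 0.757 = 0.243
¬¬(((u ⇒ w) ⊕ u) ⇒ u) = 1 − 0.243 = 0.757
¬¬¬(((u ⇒ w) ⊕ u) ⇒ u) = 1 − 0.757 = 0.243
¬(v ≡ (w ≡ u)) ≡ ¬¬¬(((u ⇒ w) ⊕ u) ⇒ u) = 1 − |0.198 − 0.243| = 1 − 0.045 = 0.955
¬(¬(v ≡ (w ≡ u)) ≡ ¬¬¬(((u ⇒ w) ⊕ u) ⇒ u)) = 1 − 0.955 = 0.045

0.045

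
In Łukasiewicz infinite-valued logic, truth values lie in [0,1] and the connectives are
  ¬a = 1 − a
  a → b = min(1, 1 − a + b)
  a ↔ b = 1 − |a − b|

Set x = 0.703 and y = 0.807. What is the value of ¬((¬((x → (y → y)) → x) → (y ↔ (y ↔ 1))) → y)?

y → y = min(1, 1 − 0.807 + 0.807) = min(1, 1.000) = 1.000
x → (y → y) = min(1, 1 − 0.703 + 1.000) = min(1, 1.297) = 1.000
(x → (y → y)) → x = min(1, 1 − 1.000 + 0.703) = min(1, 0.703) = 0.703
¬((x → (y → y)) → x) = 1 − 0.703 = 0.297
y ↔ 1 = 1 − |0.807 − 1.000| = 1 − 0.193 = 0.807
y ↔ (y ↔ 1) = 1 − |0.807 − 0.807| = 1 − 0.000 = 1.000
¬((x → (y → y)) → x) → (y ↔ (y ↔ 1)) = min(1, 1 − 0.297 + 1.000) = min(1, 1.703) = 1.000
(¬((x → (y → y)) → x) → (y ↔ (y ↔ 1))) → y = min(1, 1 − 1.000 + 0.807) = min(1, 0.807) = 0.807
¬((¬((x → (y → y)) → x) → (y ↔ (y ↔ 1))) → y) = 1 − 0.807 = 0.193

0.193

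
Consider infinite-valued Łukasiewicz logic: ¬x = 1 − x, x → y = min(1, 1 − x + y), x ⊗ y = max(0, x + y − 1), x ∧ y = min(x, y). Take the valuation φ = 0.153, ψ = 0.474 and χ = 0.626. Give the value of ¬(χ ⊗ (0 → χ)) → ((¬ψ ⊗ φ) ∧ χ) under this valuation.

0 → χ = min(1, 1 − 0.000 + 0.626) = min(1, 1.626) = 1.000
χ ⊗ (0 → χ) = max(0, 0.626 + 1.000 − 1) = max(0, 0.626) = 0.626
¬(χ ⊗ (0 → χ)) = 1 − 0.626 = 0.374
¬ψ = 1 − 0.474 = 0.526
¬ψ ⊗ φ = max(0, 0.526 + 0.153 − 1) = max(0, -0.321) = 0.000
(¬ψ ⊗ φ) ∧ χ = min(0.000, 0.626) = 0.000
¬(χ ⊗ (0 → χ)) → ((¬ψ ⊗ φ) ∧ χ) = min(1, 1 − 0.374 + 0.000) = min(1, 0.626) = 0.626

0.626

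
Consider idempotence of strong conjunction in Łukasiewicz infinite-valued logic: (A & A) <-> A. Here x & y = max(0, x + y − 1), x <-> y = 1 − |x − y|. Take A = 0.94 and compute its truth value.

A & A = max(0, 0.94 + 0.94 − 1) = max(0, 0.88) = 0.88
(A & A) <-> A = 1 − |0.88 − 0.94| = 1 − 0.06 = 0.94
(The value 0.94 < 1 shows this instance is not satisfied; fails in Ł∞ since a ⊗ a = max(0, 2a−1) ≠ a in general.)

0.94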